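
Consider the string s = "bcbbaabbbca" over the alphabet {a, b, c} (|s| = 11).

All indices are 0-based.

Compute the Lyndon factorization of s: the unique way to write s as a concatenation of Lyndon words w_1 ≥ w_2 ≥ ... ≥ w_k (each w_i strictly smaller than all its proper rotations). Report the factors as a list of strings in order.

["bc", "b", "b", "aabbbc", "a"]

emit factor 1: 'bc' (i=0, period=2)
emit factor 2: 'b' (i=2, period=1)
emit factor 3: 'b' (i=3, period=1)
emit factor 4: 'aabbbc' (i=4, period=6)
emit factor 5: 'a' (i=10, period=1)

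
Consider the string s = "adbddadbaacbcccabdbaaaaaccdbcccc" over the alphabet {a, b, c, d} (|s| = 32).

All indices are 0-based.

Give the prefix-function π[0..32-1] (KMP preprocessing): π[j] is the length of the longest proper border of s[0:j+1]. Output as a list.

[0, 0, 0, 0, 0, 1, 2, 3, 1, 1, 0, 0, 0, 0, 0, 1, 0, 0, 0, 1, 1, 1, 1, 1, 0, 0, 0, 0, 0, 0, 0, 0]

π[0] = 0
j=1 s[j]='d': π[1]=0 (border '')
j=2 s[j]='b': π[2]=0 (border '')
j=3 s[j]='d': π[3]=0 (border '')
j=4 s[j]='d': π[4]=0 (border '')
j=5 s[j]='a': π[5]=1 (border 'a')
j=6 s[j]='d': π[6]=2 (border 'ad')
j=7 s[j]='b': π[7]=3 (border 'adb')
j=8 s[j]='a': k: 3→0; π[8]=1 (border 'a')
j=9 s[j]='a': k: 1→0; π[9]=1 (border 'a')
j=10 s[j]='c': k: 1→0; π[10]=0 (border '')
j=11 s[j]='b': π[11]=0 (border '')
j=12 s[j]='c': π[12]=0 (border '')
j=13 s[j]='c': π[13]=0 (border '')
j=14 s[j]='c': π[14]=0 (border '')
j=15 s[j]='a': π[15]=1 (border 'a')
j=16 s[j]='b': k: 1→0; π[16]=0 (border '')
j=17 s[j]='d': π[17]=0 (border '')
j=18 s[j]='b': π[18]=0 (border '')
j=19 s[j]='a': π[19]=1 (border 'a')
j=20 s[j]='a': k: 1→0; π[20]=1 (border 'a')
j=21 s[j]='a': k: 1→0; π[21]=1 (border 'a')
j=22 s[j]='a': k: 1→0; π[22]=1 (border 'a')
j=23 s[j]='a': k: 1→0; π[23]=1 (border 'a')
j=24 s[j]='c': k: 1→0; π[24]=0 (border '')
j=25 s[j]='c': π[25]=0 (border '')
j=26 s[j]='d': π[26]=0 (border '')
j=27 s[j]='b': π[27]=0 (border '')
j=28 s[j]='c': π[28]=0 (border '')
j=29 s[j]='c': π[29]=0 (border '')
j=30 s[j]='c': π[30]=0 (border '')
j=31 s[j]='c': π[31]=0 (border '')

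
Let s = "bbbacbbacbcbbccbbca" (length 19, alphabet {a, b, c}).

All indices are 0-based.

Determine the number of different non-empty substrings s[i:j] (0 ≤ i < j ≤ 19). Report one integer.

153

sorted suffixes:
  #0 SA[0]=18  'a'
  #1 SA[1]=3  'acbbacbcbbccbbca'
  #2 SA[2]=7  'acbcbbccbbca'
  #3 SA[3]=2  'bacbbacbcbbccbbca'
  #4 SA[4]=6  'bacbcbbccbbca'
  #5 SA[5]=1  'bbacbbacbcbbccbbca'
  #6 SA[6]=5  'bbacbcbbccbbca'
  #7 SA[7]=0  'bbbacbbacbcbbccbbca'
  #8 SA[8]=15  'bbca'
  #9 SA[9]=11  'bbccbbca'
  #10 SA[10]=16  'bca'
  #11 SA[11]=9  'bcbbccbbca'
  #12 SA[12]=12  'bccbbca'
  #13 SA[13]=17  'ca'
  #14 SA[14]=4  'cbbacbcbbccbbca'
  #15 SA[15]=14  'cbbca'
  #16 SA[16]=10  'cbbccbbca'
  #17 SA[17]=8  'cbcbbccbbca'
  #18 SA[18]=13  'ccbbca'

SA = [18, 3, 7, 2, 6, 1, 5, 0, 15, 11, 16, 9, 12, 17, 4, 14, 10, 8, 13]
i: (SA[i-1],SA[i]) lcp shared
  1: (18,3) 1 'a'
  2: (3,7) 3 'acb'
  3: (7,2) 0 ''
  4: (2,6) 4 'bacb'
  5: (6,1) 1 'b'
  6: (1,5) 5 'bbacb'
  7: (5,0) 2 'bb'
  8: (0,15) 2 'bb'
  9: (15,11) 3 'bbc'
  10: (11,16) 1 'b'
  11: (16,9) 2 'bc'
  12: (9,12) 2 'bc'
  13: (12,17) 0 ''
  14: (17,4) 1 'c'
  15: (4,14) 3 'cbb'
  16: (14,10) 4 'cbbc'
  17: (10,8) 2 'cb'
  18: (8,13) 1 'c'

n(n+1)/2 = 19·20/2 = 190
Σ LCP = 0 + 1 + 3 + 0 + 4 + 1 + 5 + 2 + 2 + 3 + 1 + 2 + 2 + 0 + 1 + 3 + 4 + 2 + 1 = 37
distinct = 190 − 37 = 153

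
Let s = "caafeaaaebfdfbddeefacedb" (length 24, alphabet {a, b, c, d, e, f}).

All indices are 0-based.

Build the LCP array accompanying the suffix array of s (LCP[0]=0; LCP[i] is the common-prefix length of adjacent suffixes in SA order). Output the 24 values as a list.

rank | idx | suffix
   0 |   5 | aaaebfdfbddeefacedb
   1 |   6 | aaebfdfbddeefacedb
   2 |   1 | aafeaaaebfdfbddeefacedb
   3 |  19 | acedb
   4 |   7 | aebfdfbddeefacedb
   5 |   2 | afeaaaebfdfbddeefacedb
   6 |  23 | b
   7 |  13 | bddeefacedb
   8 |   9 | bfdfbddeefacedb
   9 |   0 | caafeaaaebfdfbddeefacedb
  10 |  20 | cedb
  11 |  22 | db
  12 |  14 | ddeefacedb
  13 |  15 | deefacedb
  14 |  11 | dfbddeefacedb
  15 |   4 | eaaaebfdfbddeefacedb
  16 |   8 | ebfdfbddeefacedb
  17 |  21 | edb
  18 |  16 | eefacedb
  19 |  17 | efacedb
  20 |  18 | facedb
  21 |  12 | fbddeefacedb
  22 |  10 | fdfbddeefacedb
  23 |   3 | feaaaebfdfbddeefacedb

SA = [5, 6, 1, 19, 7, 2, 23, 13, 9, 0, 20, 22, 14, 15, 11, 4, 8, 21, 16, 17, 18, 12, 10, 3]
[i] adj suffixes → lcp
  [1] 5/6 → 2 ('aa')
  [2] 6/1 → 2 ('aa')
  [3] 1/19 → 1 ('a')
  [4] 19/7 → 1 ('a')
  [5] 7/2 → 1 ('a')
  [6] 2/23 → 0 ('')
  [7] 23/13 → 1 ('b')
  [8] 13/9 → 1 ('b')
  [9] 9/0 → 0 ('')
  [10] 0/20 → 1 ('c')
  [11] 20/22 → 0 ('')
  [12] 22/14 → 1 ('d')
  [13] 14/15 → 1 ('d')
  [14] 15/11 → 1 ('d')
  [15] 11/4 → 0 ('')
  [16] 4/8 → 1 ('e')
  [17] 8/21 → 1 ('e')
  [18] 21/16 → 1 ('e')
  [19] 16/17 → 1 ('e')
  [20] 17/18 → 0 ('')
  [21] 18/12 → 1 ('f')
  [22] 12/10 → 1 ('f')
  [23] 10/3 → 1 ('f')

[0, 2, 2, 1, 1, 1, 0, 1, 1, 0, 1, 0, 1, 1, 1, 0, 1, 1, 1, 1, 0, 1, 1, 1]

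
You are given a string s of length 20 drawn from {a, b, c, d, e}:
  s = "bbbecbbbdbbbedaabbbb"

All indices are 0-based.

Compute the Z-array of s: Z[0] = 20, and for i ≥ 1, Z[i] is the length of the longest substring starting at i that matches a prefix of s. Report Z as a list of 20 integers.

[20, 2, 1, 0, 0, 3, 2, 1, 0, 4, 2, 1, 0, 0, 0, 0, 3, 3, 2, 1]

Z[0]=20
i=1: i≥r, start 0; Z[1]=2 grow→box=[1,3)
i=2: min(r-i=1, Z[1]=2)=1; Z[2]=1
i=3: i≥r, start 0; Z[3]=0
i=4: i≥r, start 0; Z[4]=0
i=5: i≥r, start 0; Z[5]=3 grow→box=[5,8)
i=6: min(r-i=2, Z[1]=2)=2; Z[6]=2
i=7: min(r-i=1, Z[2]=1)=1; Z[7]=1
i=8: i≥r, start 0; Z[8]=0
i=9: i≥r, start 0; Z[9]=4 grow→box=[9,13)
i=10: min(r-i=3, Z[1]=2)=2; Z[10]=2
i=11: min(r-i=2, Z[2]=1)=1; Z[11]=1
i=12: min(r-i=1, Z[3]=0)=0; Z[12]=0
i=13: i≥r, start 0; Z[13]=0
i=14: i≥r, start 0; Z[14]=0
i=15: i≥r, start 0; Z[15]=0
i=16: i≥r, start 0; Z[16]=3 grow→box=[16,19)
i=17: min(r-i=2, Z[1]=2)=2; Z[17]=3 grow→box=[17,20)
i=18: min(r-i=2, Z[1]=2)=2; Z[18]=2
i=19: min(r-i=1, Z[2]=1)=1; Z[19]=1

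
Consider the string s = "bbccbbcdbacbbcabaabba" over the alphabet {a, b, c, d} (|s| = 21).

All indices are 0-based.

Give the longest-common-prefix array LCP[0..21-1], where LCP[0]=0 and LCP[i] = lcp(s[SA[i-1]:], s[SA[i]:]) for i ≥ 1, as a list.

rank | idx | suffix
   0 |  20 | a
   1 |  16 | aabba
   2 |  14 | abaabba
   3 |  17 | abba
   4 |   9 | acbbcabaabba
   5 |  19 | ba
   6 |  15 | baabba
   7 |   8 | bacbbcabaabba
   8 |  18 | bba
   9 |  11 | bbcabaabba
  10 |   0 | bbccbbcdbacbbcabaabba
  11 |   4 | bbcdbacbbcabaabba
  12 |  12 | bcabaabba
  13 |   1 | bccbbcdbacbbcabaabba
  14 |   5 | bcdbacbbcabaabba
  15 |  13 | cabaabba
  16 |  10 | cbbcabaabba
  17 |   3 | cbbcdbacbbcabaabba
  18 |   2 | ccbbcdbacbbcabaabba
  19 |   6 | cdbacbbcabaabba
  20 |   7 | dbacbbcabaabba

SA = [20, 16, 14, 17, 9, 19, 15, 8, 18, 11, 0, 4, 12, 1, 5, 13, 10, 3, 2, 6, 7]
rank  pair      lcp
   1  s[20:],s[16:]  1  'a'
   2  s[16:],s[14:]  1  'a'
   3  s[14:],s[17:]  2  'ab'
   4  s[17:],s[9:]  1  'a'
   5  s[9:],s[19:]  0  ''
   6  s[19:],s[15:]  2  'ba'
   7  s[15:],s[8:]  2  'ba'
   8  s[8:],s[18:]  1  'b'
   9  s[18:],s[11:]  2  'bb'
  10  s[11:],s[0:]  3  'bbc'
  11  s[0:],s[4:]  3  'bbc'
  12  s[4:],s[12:]  1  'b'
  13  s[12:],s[1:]  2  'bc'
  14  s[1:],s[5:]  2  'bc'
  15  s[5:],s[13:]  0  ''
  16  s[13:],s[10:]  1  'c'
  17  s[10:],s[3:]  4  'cbbc'
  18  s[3:],s[2:]  1  'c'
  19  s[2:],s[6:]  1  'c'
  20  s[6:],s[7:]  0  ''

[0, 1, 1, 2, 1, 0, 2, 2, 1, 2, 3, 3, 1, 2, 2, 0, 1, 4, 1, 1, 0]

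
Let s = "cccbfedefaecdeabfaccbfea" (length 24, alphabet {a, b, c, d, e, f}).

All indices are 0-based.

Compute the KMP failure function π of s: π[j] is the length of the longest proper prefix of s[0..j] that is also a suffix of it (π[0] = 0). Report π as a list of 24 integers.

[0, 1, 2, 0, 0, 0, 0, 0, 0, 0, 0, 1, 0, 0, 0, 0, 0, 0, 1, 2, 0, 0, 0, 0]

π[0] = 0
j=1 s[j]='c': π[1]=1 (border 'c')
j=2 s[j]='c': π[2]=2 (border 'cc')
j=3 s[j]='b': k: 2→1→0; π[3]=0 (border '')
j=4 s[j]='f': π[4]=0 (border '')
j=5 s[j]='e': π[5]=0 (border '')
j=6 s[j]='d': π[6]=0 (border '')
j=7 s[j]='e': π[7]=0 (border '')
j=8 s[j]='f': π[8]=0 (border '')
j=9 s[j]='a': π[9]=0 (border '')
j=10 s[j]='e': π[10]=0 (border '')
j=11 s[j]='c': π[11]=1 (border 'c')
j=12 s[j]='d': k: 1→0; π[12]=0 (border '')
j=13 s[j]='e': π[13]=0 (border '')
j=14 s[j]='a': π[14]=0 (border '')
j=15 s[j]='b': π[15]=0 (border '')
j=16 s[j]='f': π[16]=0 (border '')
j=17 s[j]='a': π[17]=0 (border '')
j=18 s[j]='c': π[18]=1 (border 'c')
j=19 s[j]='c': π[19]=2 (border 'cc')
j=20 s[j]='b': k: 2→1→0; π[20]=0 (border '')
j=21 s[j]='f': π[21]=0 (border '')
j=22 s[j]='e': π[22]=0 (border '')
j=23 s[j]='a': π[23]=0 (border '')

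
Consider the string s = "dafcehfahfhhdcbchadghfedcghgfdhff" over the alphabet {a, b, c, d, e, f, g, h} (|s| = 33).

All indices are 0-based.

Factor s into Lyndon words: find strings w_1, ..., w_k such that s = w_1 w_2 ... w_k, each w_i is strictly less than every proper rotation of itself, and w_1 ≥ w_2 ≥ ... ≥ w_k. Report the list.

emit factor 1: 'd' (i=0, period=1)
emit factor 2: 'afcehfahfhhdcbch' (i=1, period=16)
emit factor 3: 'adghfedcghgfdhff' (i=17, period=16)

["d", "afcehfahfhhdcbch", "adghfedcghgfdhff"]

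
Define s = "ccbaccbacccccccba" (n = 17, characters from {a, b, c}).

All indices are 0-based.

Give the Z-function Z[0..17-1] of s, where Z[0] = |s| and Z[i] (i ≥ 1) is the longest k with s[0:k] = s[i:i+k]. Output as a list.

Z[0]=17
i=1: i≥r, start 0; Z[1]=1 scan→box=[1,2)
i=2: i≥r, start 0; Z[2]=0
i=3: i≥r, start 0; Z[3]=0
i=4: i≥r, start 0; Z[4]=6 scan→box=[4,10)
i=5: min(r-i=5, Z[1]=1)=1; Z[5]=1
i=6: min(r-i=4, Z[2]=0)=0; Z[6]=0
i=7: min(r-i=3, Z[3]=0)=0; Z[7]=0
i=8: min(r-i=2, Z[4]=6)=2; Z[8]=2
i=9: min(r-i=1, Z[5]=1)=1; Z[9]=2 scan→box=[9,11)
i=10: min(r-i=1, Z[1]=1)=1; Z[10]=2 scan→box=[10,12)
i=11: min(r-i=1, Z[1]=1)=1; Z[11]=2 scan→box=[11,13)
i=12: min(r-i=1, Z[1]=1)=1; Z[12]=2 scan→box=[12,14)
i=13: min(r-i=1, Z[1]=1)=1; Z[13]=4 scan→box=[13,17)
i=14: min(r-i=3, Z[1]=1)=1; Z[14]=1
i=15: min(r-i=2, Z[2]=0)=0; Z[15]=0
i=16: min(r-i=1, Z[3]=0)=0; Z[16]=0

[17, 1, 0, 0, 6, 1, 0, 0, 2, 2, 2, 2, 2, 4, 1, 0, 0]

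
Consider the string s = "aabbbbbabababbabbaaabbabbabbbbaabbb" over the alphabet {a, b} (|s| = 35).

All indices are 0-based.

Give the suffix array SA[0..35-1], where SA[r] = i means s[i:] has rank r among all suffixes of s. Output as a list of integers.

[17, 18, 30, 0, 7, 9, 14, 11, 19, 22, 31, 25, 1, 34, 16, 29, 6, 8, 13, 10, 21, 24, 33, 15, 28, 5, 12, 20, 23, 32, 27, 4, 26, 3, 2]

rank | idx | suffix
   0 |  17 | aaabbabbabbbbaabbb
   1 |  18 | aabbabbabbbbaabbb
   2 |  30 | aabbb
   3 |   0 | aabbbbbabababbabbaaabbabbabbbbaabbb
   4 |   7 | abababbabbaaabbabbabbbbaabbb
   5 |   9 | ababbabbaaabbabbabbbbaabbb
   6 |  14 | abbaaabbabbabbbbaabbb
   7 |  11 | abbabbaaabbabbabbbbaabbb
   8 |  19 | abbabbabbbbaabbb
   9 |  22 | abbabbbbaabbb
  10 |  31 | abbb
  11 |  25 | abbbbaabbb
  12 |   1 | abbbbbabababbabbaaabbabbabbbbaabbb
  13 |  34 | b
  14 |  16 | baaabbabbabbbbaabbb
  15 |  29 | baabbb
  16 |   6 | babababbabbaaabbabbabbbbaabbb
  17 |   8 | bababbabbaaabbabbabbbbaabbb
  18 |  13 | babbaaabbabbabbbbaabbb
  19 |  10 | babbabbaaabbabbabbbbaabbb
  20 |  21 | babbabbbbaabbb
  21 |  24 | babbbbaabbb
  22 |  33 | bb
  23 |  15 | bbaaabbabbabbbbaabbb
  24 |  28 | bbaabbb
  25 |   5 | bbabababbabbaaabbabbabbbbaabbb
  26 |  12 | bbabbaaabbabbabbbbaabbb
  27 |  20 | bbabbabbbbaabbb
  28 |  23 | bbabbbbaabbb
  29 |  32 | bbb
  30 |  27 | bbbaabbb
  31 |   4 | bbbabababbabbaaabbabbabbbbaabbb
  32 |  26 | bbbbaabbb
  33 |   3 | bbbbabababbabbaaabbabbabbbbaabbb
  34 |   2 | bbbbbabababbabbaaabbabbabbbbaabbb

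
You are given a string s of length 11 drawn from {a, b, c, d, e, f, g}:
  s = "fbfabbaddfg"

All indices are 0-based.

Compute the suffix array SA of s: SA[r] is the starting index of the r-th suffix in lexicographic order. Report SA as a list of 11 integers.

[3, 6, 5, 4, 1, 7, 8, 2, 0, 9, 10]

sorted suffixes:
  #0 SA[0]=3  'abbaddfg'
  #1 SA[1]=6  'addfg'
  #2 SA[2]=5  'baddfg'
  #3 SA[3]=4  'bbaddfg'
  #4 SA[4]=1  'bfabbaddfg'
  #5 SA[5]=7  'ddfg'
  #6 SA[6]=8  'dfg'
  #7 SA[7]=2  'fabbaddfg'
  #8 SA[8]=0  'fbfabbaddfg'
  #9 SA[9]=9  'fg'
  #10 SA[10]=10  'g'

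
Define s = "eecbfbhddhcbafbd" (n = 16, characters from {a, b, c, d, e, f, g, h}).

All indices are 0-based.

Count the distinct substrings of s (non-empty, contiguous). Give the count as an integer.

rank→(start, suffix):
  0 → (12, 'afbd')
  1 → (11, 'bafbd')
  2 → (14, 'bd')
  3 → (3, 'bfbhddhcbafbd')
  4 → (5, 'bhddhcbafbd')
  5 → (10, 'cbafbd')
  6 → (2, 'cbfbhddhcbafbd')
  7 → (15, 'd')
  8 → (7, 'ddhcbafbd')
  9 → (8, 'dhcbafbd')
  10 → (1, 'ecbfbhddhcbafbd')
  11 → (0, 'eecbfbhddhcbafbd')
  12 → (13, 'fbd')
  13 → (4, 'fbhddhcbafbd')
  14 → (9, 'hcbafbd')
  15 → (6, 'hddhcbafbd')

SA = [12, 11, 14, 3, 5, 10, 2, 15, 7, 8, 1, 0, 13, 4, 9, 6]
[i] adj suffixes → lcp
  [1] 12/11 → 0 ('')
  [2] 11/14 → 1 ('b')
  [3] 14/3 → 1 ('b')
  [4] 3/5 → 1 ('b')
  [5] 5/10 → 0 ('')
  [6] 10/2 → 2 ('cb')
  [7] 2/15 → 0 ('')
  [8] 15/7 → 1 ('d')
  [9] 7/8 → 1 ('d')
  [10] 8/1 → 0 ('')
  [11] 1/0 → 1 ('e')
  [12] 0/13 → 0 ('')
  [13] 13/4 → 2 ('fb')
  [14] 4/9 → 0 ('')
  [15] 9/6 → 1 ('h')

n(n+1)/2 = 16·17/2 = 136
Σ LCP = 0 + 0 + 1 + 1 + 1 + 0 + 2 + 0 + 1 + 1 + 0 + 1 + 0 + 2 + 0 + 1 = 11
distinct = 136 − 11 = 125

125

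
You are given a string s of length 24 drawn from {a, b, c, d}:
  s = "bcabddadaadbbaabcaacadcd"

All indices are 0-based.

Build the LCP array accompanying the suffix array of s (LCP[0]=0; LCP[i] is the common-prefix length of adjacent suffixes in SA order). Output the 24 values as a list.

[0, 2, 2, 1, 2, 1, 1, 2, 2, 0, 1, 1, 3, 1, 0, 2, 2, 1, 0, 1, 2, 1, 1, 1]

rank→(start, suffix):
  0 → (13, 'aabcaacadcd')
  1 → (17, 'aacadcd')
  2 → (8, 'aadbbaabcaacadcd')
  3 → (14, 'abcaacadcd')
  4 → (2, 'abddadaadbbaabcaacadcd')
  5 → (18, 'acadcd')
  6 → (6, 'adaadbbaabcaacadcd')
  7 → (9, 'adbbaabcaacadcd')
  8 → (20, 'adcd')
  9 → (12, 'baabcaacadcd')
  10 → (11, 'bbaabcaacadcd')
  11 → (15, 'bcaacadcd')
  12 → (0, 'bcabddadaadbbaabcaacadcd')
  13 → (3, 'bddadaadbbaabcaacadcd')
  14 → (16, 'caacadcd')
  15 → (1, 'cabddadaadbbaabcaacadcd')
  16 → (19, 'cadcd')
  17 → (22, 'cd')
  18 → (23, 'd')
  19 → (7, 'daadbbaabcaacadcd')
  20 → (5, 'dadaadbbaabcaacadcd')
  21 → (10, 'dbbaabcaacadcd')
  22 → (21, 'dcd')
  23 → (4, 'ddadaadbbaabcaacadcd')

SA = [13, 17, 8, 14, 2, 18, 6, 9, 20, 12, 11, 15, 0, 3, 16, 1, 19, 22, 23, 7, 5, 10, 21, 4]
[i] adj suffixes → lcp
  [1] 13/17 → 2 ('aa')
  [2] 17/8 → 2 ('aa')
  [3] 8/14 → 1 ('a')
  [4] 14/2 → 2 ('ab')
  [5] 2/18 → 1 ('a')
  [6] 18/6 → 1 ('a')
  [7] 6/9 → 2 ('ad')
  [8] 9/20 → 2 ('ad')
  [9] 20/12 → 0 ('')
  [10] 12/11 → 1 ('b')
  [11] 11/15 → 1 ('b')
  [12] 15/0 → 3 ('bca')
  [13] 0/3 → 1 ('b')
  [14] 3/16 → 0 ('')
  [15] 16/1 → 2 ('ca')
  [16] 1/19 → 2 ('ca')
  [17] 19/22 → 1 ('c')
  [18] 22/23 → 0 ('')
  [19] 23/7 → 1 ('d')
  [20] 7/5 → 2 ('da')
  [21] 5/10 → 1 ('d')
  [22] 10/21 → 1 ('d')
  [23] 21/4 → 1 ('d')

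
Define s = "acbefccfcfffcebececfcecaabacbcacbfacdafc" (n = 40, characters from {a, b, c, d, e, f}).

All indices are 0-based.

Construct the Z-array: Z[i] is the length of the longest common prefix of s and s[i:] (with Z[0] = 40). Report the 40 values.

[40, 0, 0, 0, 0, 0, 0, 0, 0, 0, 0, 0, 0, 0, 0, 0, 0, 0, 0, 0, 0, 0, 0, 1, 1, 0, 3, 0, 0, 0, 3, 0, 0, 0, 2, 0, 0, 1, 0, 0]

Z[0]=40
i=1: fresh scan; Z[1]=0
i=2: fresh scan; Z[2]=0
i=3: fresh scan; Z[3]=0
i=4: fresh scan; Z[4]=0
i=5: fresh scan; Z[5]=0
i=6: fresh scan; Z[6]=0
i=7: fresh scan; Z[7]=0
i=8: fresh scan; Z[8]=0
i=9: fresh scan; Z[9]=0
i=10: fresh scan; Z[10]=0
i=11: fresh scan; Z[11]=0
i=12: fresh scan; Z[12]=0
i=13: fresh scan; Z[13]=0
i=14: fresh scan; Z[14]=0
i=15: fresh scan; Z[15]=0
i=16: fresh scan; Z[16]=0
i=17: fresh scan; Z[17]=0
i=18: fresh scan; Z[18]=0
i=19: fresh scan; Z[19]=0
i=20: fresh scan; Z[20]=0
i=21: fresh scan; Z[21]=0
i=22: fresh scan; Z[22]=0
i=23: fresh scan; Z[23]=1 extend→box=[23,24)
i=24: fresh scan; Z[24]=1 extend→box=[24,25)
i=25: fresh scan; Z[25]=0
i=26: fresh scan; Z[26]=3 extend→box=[26,29)
i=27: min(r-i=2, Z[1]=0)=0; Z[27]=0
i=28: min(r-i=1, Z[2]=0)=0; Z[28]=0
i=29: fresh scan; Z[29]=0
i=30: fresh scan; Z[30]=3 extend→box=[30,33)
i=31: min(r-i=2, Z[1]=0)=0; Z[31]=0
i=32: min(r-i=1, Z[2]=0)=0; Z[32]=0
i=33: fresh scan; Z[33]=0
i=34: fresh scan; Z[34]=2 extend→box=[34,36)
i=35: min(r-i=1, Z[1]=0)=0; Z[35]=0
i=36: fresh scan; Z[36]=0
i=37: fresh scan; Z[37]=1 extend→box=[37,38)
i=38: fresh scan; Z[38]=0
i=39: fresh scan; Z[39]=0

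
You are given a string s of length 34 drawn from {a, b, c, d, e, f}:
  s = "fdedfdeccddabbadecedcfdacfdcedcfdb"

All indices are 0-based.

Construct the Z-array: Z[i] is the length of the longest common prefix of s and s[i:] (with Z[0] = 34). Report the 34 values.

[34, 0, 0, 0, 3, 0, 0, 0, 0, 0, 0, 0, 0, 0, 0, 0, 0, 0, 0, 0, 0, 2, 0, 0, 0, 2, 0, 0, 0, 0, 0, 2, 0, 0]

Z[0]=34
i=1: outside box; Z[1]=0
i=2: outside box; Z[2]=0
i=3: outside box; Z[3]=0
i=4: outside box; Z[4]=3 scan→box=[4,7)
i=5: min(r-i=2, Z[1]=0)=0; Z[5]=0
i=6: min(r-i=1, Z[2]=0)=0; Z[6]=0
i=7: outside box; Z[7]=0
i=8: outside box; Z[8]=0
i=9: outside box; Z[9]=0
i=10: outside box; Z[10]=0
i=11: outside box; Z[11]=0
i=12: outside box; Z[12]=0
i=13: outside box; Z[13]=0
i=14: outside box; Z[14]=0
i=15: outside box; Z[15]=0
i=16: outside box; Z[16]=0
i=17: outside box; Z[17]=0
i=18: outside box; Z[18]=0
i=19: outside box; Z[19]=0
i=20: outside box; Z[20]=0
i=21: outside box; Z[21]=2 scan→box=[21,23)
i=22: min(r-i=1, Z[1]=0)=0; Z[22]=0
i=23: outside box; Z[23]=0
i=24: outside box; Z[24]=0
i=25: outside box; Z[25]=2 scan→box=[25,27)
i=26: min(r-i=1, Z[1]=0)=0; Z[26]=0
i=27: outside box; Z[27]=0
i=28: outside box; Z[28]=0
i=29: outside box; Z[29]=0
i=30: outside box; Z[30]=0
i=31: outside box; Z[31]=2 scan→box=[31,33)
i=32: min(r-i=1, Z[1]=0)=0; Z[32]=0
i=33: outside box; Z[33]=0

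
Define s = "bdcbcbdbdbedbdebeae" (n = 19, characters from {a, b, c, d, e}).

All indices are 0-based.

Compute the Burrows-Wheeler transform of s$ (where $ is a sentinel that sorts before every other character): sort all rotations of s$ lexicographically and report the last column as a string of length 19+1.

rank  rotation              last
    0  $bdcbcbdbdbedbdebeae  e
    1  ae$bdcbcbdbdbedbdebe  e
    2  bcbdbdbedbdebeae$bdc  c
    3  bdbdbedbdebeae$bdcbc  c
    4  bdbedbdebeae$bdcbcbd  d
    5  bdcbcbdbdbedbdebeae$  $
    6  bdebeae$bdcbcbdbdbed  d
    7  beae$bdcbcbdbdbedbde  e
    8  bedbdebeae$bdcbcbdbd  d
    9  cbcbdbdbedbdebeae$bd  d
   10  cbdbdbedbdebeae$bdcb  b
   11  dbdbedbdebeae$bdcbcb  b
   12  dbdebeae$bdcbcbdbdbe  e
   13  dbedbdebeae$bdcbcbdb  b
   14  dcbcbdbdbedbdebeae$b  b
   15  debeae$bdcbcbdbdbedb  b
   16  e$bdcbcbdbdbedbdebea  a
   17  eae$bdcbcbdbdbedbdeb  b
   18  ebeae$bdcbcbdbdbedbd  d
   19  edbdebeae$bdcbcbdbdb  b

eeccd$deddbbebbbabdb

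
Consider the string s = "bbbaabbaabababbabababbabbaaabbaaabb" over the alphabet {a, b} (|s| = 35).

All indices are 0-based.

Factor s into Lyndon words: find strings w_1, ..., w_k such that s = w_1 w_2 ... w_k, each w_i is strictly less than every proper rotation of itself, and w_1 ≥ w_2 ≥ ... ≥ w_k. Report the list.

["b", "b", "b", "aabb", "aabababbabababbabb", "aaabb", "aaabb"]

emit factor 1: 'b' (i=0, period=1)
emit factor 2: 'b' (i=1, period=1)
emit factor 3: 'b' (i=2, period=1)
emit factor 4: 'aabb' (i=3, period=4)
emit factor 5: 'aabababbabababbabb' (i=7, period=18)
emit factor 6: 'aaabb' (i=25, period=5)
emit factor 7: 'aaabb' (i=30, period=5)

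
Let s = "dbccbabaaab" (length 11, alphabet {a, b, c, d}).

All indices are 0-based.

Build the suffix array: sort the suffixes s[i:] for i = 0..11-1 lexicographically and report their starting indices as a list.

rank→(start, suffix):
  0 → (7, 'aaab')
  1 → (8, 'aab')
  2 → (9, 'ab')
  3 → (5, 'abaaab')
  4 → (10, 'b')
  5 → (6, 'baaab')
  6 → (4, 'babaaab')
  7 → (1, 'bccbabaaab')
  8 → (3, 'cbabaaab')
  9 → (2, 'ccbabaaab')
  10 → (0, 'dbccbabaaab')

[7, 8, 9, 5, 10, 6, 4, 1, 3, 2, 0]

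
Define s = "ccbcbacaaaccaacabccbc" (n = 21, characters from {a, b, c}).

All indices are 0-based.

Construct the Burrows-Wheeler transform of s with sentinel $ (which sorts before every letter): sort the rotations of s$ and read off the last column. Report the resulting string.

rank  rotation                last
    0  $ccbcbacaaaccaacabccbc  c
    1  aaaccaacabccbc$ccbcbac  c
    2  aacabccbc$ccbcbacaaacc  c
    3  aaccaacabccbc$ccbcbaca  a
    4  abccbc$ccbcbacaaaccaac  c
    5  acaaaccaacabccbc$ccbcb  b
    6  acabccbc$ccbcbacaaacca  a
    7  accaacabccbc$ccbcbacaa  a
    8  bacaaaccaacabccbc$ccbc  c
    9  bc$ccbcbacaaaccaacabcc  c
   10  bcbacaaaccaacabccbc$cc  c
   11  bccbc$ccbcbacaaaccaaca  a
   12  c$ccbcbacaaaccaacabccb  b
   13  caaaccaacabccbc$ccbcba  a
   14  caacabccbc$ccbcbacaaac  c
   15  cabccbc$ccbcbacaaaccaa  a
   16  cbacaaaccaacabccbc$ccb  b
   17  cbc$ccbcbacaaaccaacabc  c
   18  cbcbacaaaccaacabccbc$c  c
   19  ccaacabccbc$ccbcbacaaa  a
   20  ccbc$ccbcbacaaaccaacab  b
   21  ccbcbacaaaccaacabccbc$  $

cccacbaacccabacabccab$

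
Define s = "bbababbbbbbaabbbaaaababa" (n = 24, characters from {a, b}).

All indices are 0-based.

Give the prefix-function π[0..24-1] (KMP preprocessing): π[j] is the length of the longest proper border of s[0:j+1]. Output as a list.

π[0] = 0
j=1 s[j]='b': π[1]=1 (border 'b')
j=2 s[j]='a': k: 1→0; π[2]=0 (border '')
j=3 s[j]='b': π[3]=1 (border 'b')
j=4 s[j]='a': k: 1→0; π[4]=0 (border '')
j=5 s[j]='b': π[5]=1 (border 'b')
j=6 s[j]='b': π[6]=2 (border 'bb')
j=7 s[j]='b': k: 2→1; π[7]=2 (border 'bb')
j=8 s[j]='b': k: 2→1; π[8]=2 (border 'bb')
j=9 s[j]='b': k: 2→1; π[9]=2 (border 'bb')
j=10 s[j]='b': k: 2→1; π[10]=2 (border 'bb')
j=11 s[j]='a': π[11]=3 (border 'bba')
j=12 s[j]='a': k: 3→0; π[12]=0 (border '')
j=13 s[j]='b': π[13]=1 (border 'b')
j=14 s[j]='b': π[14]=2 (border 'bb')
j=15 s[j]='b': k: 2→1; π[15]=2 (border 'bb')
j=16 s[j]='a': π[16]=3 (border 'bba')
j=17 s[j]='a': k: 3→0; π[17]=0 (border '')
j=18 s[j]='a': π[18]=0 (border '')
j=19 s[j]='a': π[19]=0 (border '')
j=20 s[j]='b': π[20]=1 (border 'b')
j=21 s[j]='a': k: 1→0; π[21]=0 (border '')
j=22 s[j]='b': π[22]=1 (border 'b')
j=23 s[j]='a': k: 1→0; π[23]=0 (border '')

[0, 1, 0, 1, 0, 1, 2, 2, 2, 2, 2, 3, 0, 1, 2, 2, 3, 0, 0, 0, 1, 0, 1, 0]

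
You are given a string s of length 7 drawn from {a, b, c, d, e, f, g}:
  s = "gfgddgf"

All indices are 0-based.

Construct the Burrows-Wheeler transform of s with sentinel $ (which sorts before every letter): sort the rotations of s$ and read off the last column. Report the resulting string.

rank  rotation  last
    0  $gfgddgf  f
    1  ddgf$gfg  g
    2  dgf$gfgd  d
    3  f$gfgddg  g
    4  fgddgf$g  g
    5  gddgf$gf  f
    6  gf$gfgdd  d
    7  gfgddgf$  $

fgdggfd$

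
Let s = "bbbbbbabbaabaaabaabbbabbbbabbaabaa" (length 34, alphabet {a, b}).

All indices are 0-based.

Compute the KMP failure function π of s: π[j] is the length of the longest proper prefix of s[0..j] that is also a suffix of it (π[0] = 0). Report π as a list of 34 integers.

π[0] = 0
j=1 s[j]='b': π[1]=1 (border 'b')
j=2 s[j]='b': π[2]=2 (border 'bb')
j=3 s[j]='b': π[3]=3 (border 'bbb')
j=4 s[j]='b': π[4]=4 (border 'bbbb')
j=5 s[j]='b': π[5]=5 (border 'bbbbb')
j=6 s[j]='a': k: 5→4→3→2→1→0; π[6]=0 (border '')
j=7 s[j]='b': π[7]=1 (border 'b')
j=8 s[j]='b': π[8]=2 (border 'bb')
j=9 s[j]='a': k: 2→1→0; π[9]=0 (border '')
j=10 s[j]='a': π[10]=0 (border '')
j=11 s[j]='b': π[11]=1 (border 'b')
j=12 s[j]='a': k: 1→0; π[12]=0 (border '')
j=13 s[j]='a': π[13]=0 (border '')
j=14 s[j]='a': π[14]=0 (border '')
j=15 s[j]='b': π[15]=1 (border 'b')
j=16 s[j]='a': k: 1→0; π[16]=0 (border '')
j=17 s[j]='a': π[17]=0 (border '')
j=18 s[j]='b': π[18]=1 (border 'b')
j=19 s[j]='b': π[19]=2 (border 'bb')
j=20 s[j]='b': π[20]=3 (border 'bbb')
j=21 s[j]='a': k: 3→2→1→0; π[21]=0 (border '')
j=22 s[j]='b': π[22]=1 (border 'b')
j=23 s[j]='b': π[23]=2 (border 'bb')
j=24 s[j]='b': π[24]=3 (border 'bbb')
j=25 s[j]='b': π[25]=4 (border 'bbbb')
j=26 s[j]='a': k: 4→3→2→1→0; π[26]=0 (border '')
j=27 s[j]='b': π[27]=1 (border 'b')
j=28 s[j]='b': π[28]=2 (border 'bb')
j=29 s[j]='a': k: 2→1→0; π[29]=0 (border '')
j=30 s[j]='a': π[30]=0 (border '')
j=31 s[j]='b': π[31]=1 (border 'b')
j=32 s[j]='a': k: 1→0; π[32]=0 (border '')
j=33 s[j]='a': π[33]=0 (border '')

[0, 1, 2, 3, 4, 5, 0, 1, 2, 0, 0, 1, 0, 0, 0, 1, 0, 0, 1, 2, 3, 0, 1, 2, 3, 4, 0, 1, 2, 0, 0, 1, 0, 0]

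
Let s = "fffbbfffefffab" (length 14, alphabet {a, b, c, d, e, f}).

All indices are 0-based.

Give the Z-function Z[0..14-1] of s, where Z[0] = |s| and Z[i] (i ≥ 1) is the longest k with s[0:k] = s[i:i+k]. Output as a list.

Z[0]=14
i=1: fresh scan; Z[1]=2 extend→box=[1,3)
i=2: min(r-i=1, Z[1]=2)=1; Z[2]=1
i=3: fresh scan; Z[3]=0
i=4: fresh scan; Z[4]=0
i=5: fresh scan; Z[5]=3 extend→box=[5,8)
i=6: min(r-i=2, Z[1]=2)=2; Z[6]=2
i=7: min(r-i=1, Z[2]=1)=1; Z[7]=1
i=8: fresh scan; Z[8]=0
i=9: fresh scan; Z[9]=3 extend→box=[9,12)
i=10: min(r-i=2, Z[1]=2)=2; Z[10]=2
i=11: min(r-i=1, Z[2]=1)=1; Z[11]=1
i=12: fresh scan; Z[12]=0
i=13: fresh scan; Z[13]=0

[14, 2, 1, 0, 0, 3, 2, 1, 0, 3, 2, 1, 0, 0]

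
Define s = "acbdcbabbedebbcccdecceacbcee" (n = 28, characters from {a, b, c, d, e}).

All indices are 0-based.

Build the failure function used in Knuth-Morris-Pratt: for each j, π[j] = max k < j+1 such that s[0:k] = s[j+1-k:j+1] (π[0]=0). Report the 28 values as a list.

π[0] = 0
j=1 s[j]='c': π[1]=0 (border '')
j=2 s[j]='b': π[2]=0 (border '')
j=3 s[j]='d': π[3]=0 (border '')
j=4 s[j]='c': π[4]=0 (border '')
j=5 s[j]='b': π[5]=0 (border '')
j=6 s[j]='a': π[6]=1 (border 'a')
j=7 s[j]='b': k: 1→0; π[7]=0 (border '')
j=8 s[j]='b': π[8]=0 (border '')
j=9 s[j]='e': π[9]=0 (border '')
j=10 s[j]='d': π[10]=0 (border '')
j=11 s[j]='e': π[11]=0 (border '')
j=12 s[j]='b': π[12]=0 (border '')
j=13 s[j]='b': π[13]=0 (border '')
j=14 s[j]='c': π[14]=0 (border '')
j=15 s[j]='c': π[15]=0 (border '')
j=16 s[j]='c': π[16]=0 (border '')
j=17 s[j]='d': π[17]=0 (border '')
j=18 s[j]='e': π[18]=0 (border '')
j=19 s[j]='c': π[19]=0 (border '')
j=20 s[j]='c': π[20]=0 (border '')
j=21 s[j]='e': π[21]=0 (border '')
j=22 s[j]='a': π[22]=1 (border 'a')
j=23 s[j]='c': π[23]=2 (border 'ac')
j=24 s[j]='b': π[24]=3 (border 'acb')
j=25 s[j]='c': k: 3→0; π[25]=0 (border '')
j=26 s[j]='e': π[26]=0 (border '')
j=27 s[j]='e': π[27]=0 (border '')

[0, 0, 0, 0, 0, 0, 1, 0, 0, 0, 0, 0, 0, 0, 0, 0, 0, 0, 0, 0, 0, 0, 1, 2, 3, 0, 0, 0]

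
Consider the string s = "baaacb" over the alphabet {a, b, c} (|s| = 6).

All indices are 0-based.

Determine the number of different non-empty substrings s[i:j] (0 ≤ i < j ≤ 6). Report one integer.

17

rank | idx | suffix
   0 |   1 | aaacb
   1 |   2 | aacb
   2 |   3 | acb
   3 |   5 | b
   4 |   0 | baaacb
   5 |   4 | cb

SA = [1, 2, 3, 5, 0, 4]
[i] adj suffixes → lcp
  [1] 1/2 → 2 ('aa')
  [2] 2/3 → 1 ('a')
  [3] 3/5 → 0 ('')
  [4] 5/0 → 1 ('b')
  [5] 0/4 → 0 ('')

n(n+1)/2 = 6·7/2 = 21
Σ LCP = 0 + 2 + 1 + 0 + 1 + 0 = 4
distinct = 21 − 4 = 17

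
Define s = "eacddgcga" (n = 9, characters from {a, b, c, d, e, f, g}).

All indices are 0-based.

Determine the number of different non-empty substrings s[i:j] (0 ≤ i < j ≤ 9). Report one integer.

sorted suffixes:
  #0 SA[0]=8  'a'
  #1 SA[1]=1  'acddgcga'
  #2 SA[2]=2  'cddgcga'
  #3 SA[3]=6  'cga'
  #4 SA[4]=3  'ddgcga'
  #5 SA[5]=4  'dgcga'
  #6 SA[6]=0  'eacddgcga'
  #7 SA[7]=7  'ga'
  #8 SA[8]=5  'gcga'

SA = [8, 1, 2, 6, 3, 4, 0, 7, 5]
i: (SA[i-1],SA[i]) lcp shared
  1: (8,1) 1 'a'
  2: (1,2) 0 ''
  3: (2,6) 1 'c'
  4: (6,3) 0 ''
  5: (3,4) 1 'd'
  6: (4,0) 0 ''
  7: (0,7) 0 ''
  8: (7,5) 1 'g'

n(n+1)/2 = 9·10/2 = 45
Σ LCP = 0 + 1 + 0 + 1 + 0 + 1 + 0 + 0 + 1 = 4
distinct = 45 − 4 = 41

41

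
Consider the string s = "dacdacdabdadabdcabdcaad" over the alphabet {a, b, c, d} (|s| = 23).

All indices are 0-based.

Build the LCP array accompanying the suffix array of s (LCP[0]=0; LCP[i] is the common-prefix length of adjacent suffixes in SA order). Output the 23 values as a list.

sorted suffixes:
  #0 SA[0]=20  'aad'
  #1 SA[1]=7  'abdadabdcabdcaad'
  #2 SA[2]=16  'abdcaad'
  #3 SA[3]=12  'abdcabdcaad'
  #4 SA[4]=4  'acdabdadabdcabdcaad'
  #5 SA[5]=1  'acdacdabdadabdcabdcaad'
  #6 SA[6]=21  'ad'
  #7 SA[7]=10  'adabdcabdcaad'
  #8 SA[8]=8  'bdadabdcabdcaad'
  #9 SA[9]=17  'bdcaad'
  #10 SA[10]=13  'bdcabdcaad'
  #11 SA[11]=19  'caad'
  #12 SA[12]=15  'cabdcaad'
  #13 SA[13]=5  'cdabdadabdcabdcaad'
  #14 SA[14]=2  'cdacdabdadabdcabdcaad'
  #15 SA[15]=22  'd'
  #16 SA[16]=6  'dabdadabdcabdcaad'
  #17 SA[17]=11  'dabdcabdcaad'
  #18 SA[18]=3  'dacdabdadabdcabdcaad'
  #19 SA[19]=0  'dacdacdabdadabdcabdcaad'
  #20 SA[20]=9  'dadabdcabdcaad'
  #21 SA[21]=18  'dcaad'
  #22 SA[22]=14  'dcabdcaad'

SA = [20, 7, 16, 12, 4, 1, 21, 10, 8, 17, 13, 19, 15, 5, 2, 22, 6, 11, 3, 0, 9, 18, 14]
i: (SA[i-1],SA[i]) lcp shared
  1: (20,7) 1 'a'
  2: (7,16) 3 'abd'
  3: (16,12) 5 'abdca'
  4: (12,4) 1 'a'
  5: (4,1) 4 'acda'
  6: (1,21) 1 'a'
  7: (21,10) 2 'ad'
  8: (10,8) 0 ''
  9: (8,17) 2 'bd'
  10: (17,13) 4 'bdca'
  11: (13,19) 0 ''
  12: (19,15) 2 'ca'
  13: (15,5) 1 'c'
  14: (5,2) 3 'cda'
  15: (2,22) 0 ''
  16: (22,6) 1 'd'
  17: (6,11) 4 'dabd'
  18: (11,3) 2 'da'
  19: (3,0) 5 'dacda'
  20: (0,9) 2 'da'
  21: (9,18) 1 'd'
  22: (18,14) 3 'dca'

[0, 1, 3, 5, 1, 4, 1, 2, 0, 2, 4, 0, 2, 1, 3, 0, 1, 4, 2, 5, 2, 1, 3]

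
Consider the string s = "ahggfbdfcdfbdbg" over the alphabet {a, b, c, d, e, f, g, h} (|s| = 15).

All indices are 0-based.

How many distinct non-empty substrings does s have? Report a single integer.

sorted suffixes:
  #0 SA[0]=0  'ahggfbdfcdfbdbg'
  #1 SA[1]=11  'bdbg'
  #2 SA[2]=5  'bdfcdfbdbg'
  #3 SA[3]=13  'bg'
  #4 SA[4]=8  'cdfbdbg'
  #5 SA[5]=12  'dbg'
  #6 SA[6]=9  'dfbdbg'
  #7 SA[7]=6  'dfcdfbdbg'
  #8 SA[8]=10  'fbdbg'
  #9 SA[9]=4  'fbdfcdfbdbg'
  #10 SA[10]=7  'fcdfbdbg'
  #11 SA[11]=14  'g'
  #12 SA[12]=3  'gfbdfcdfbdbg'
  #13 SA[13]=2  'ggfbdfcdfbdbg'
  #14 SA[14]=1  'hggfbdfcdfbdbg'

SA = [0, 11, 5, 13, 8, 12, 9, 6, 10, 4, 7, 14, 3, 2, 1]
[i] adj suffixes → lcp
  [1] 0/11 → 0 ('')
  [2] 11/5 → 2 ('bd')
  [3] 5/13 → 1 ('b')
  [4] 13/8 → 0 ('')
  [5] 8/12 → 0 ('')
  [6] 12/9 → 1 ('d')
  [7] 9/6 → 2 ('df')
  [8] 6/10 → 0 ('')
  [9] 10/4 → 3 ('fbd')
  [10] 4/7 → 1 ('f')
  [11] 7/14 → 0 ('')
  [12] 14/3 → 1 ('g')
  [13] 3/2 → 1 ('g')
  [14] 2/1 → 0 ('')

n(n+1)/2 = 15·16/2 = 120
Σ LCP = 0 + 0 + 2 + 1 + 0 + 0 + 1 + 2 + 0 + 3 + 1 + 0 + 1 + 1 + 0 = 12
distinct = 120 − 12 = 108

108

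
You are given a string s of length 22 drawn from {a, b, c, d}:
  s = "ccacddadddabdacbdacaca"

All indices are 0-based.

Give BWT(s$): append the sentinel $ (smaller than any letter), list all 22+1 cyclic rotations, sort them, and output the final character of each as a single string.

acdcddcdcaaaca$adbbddca

rank  rotation                 last
    0  $ccacddadddabdacbdacaca  a
    1  a$ccacddadddabdacbdacac  c
    2  abdacbdacaca$ccacddaddd  d
    3  aca$ccacddadddabdacbdac  c
    4  acaca$ccacddadddabdacbd  d
    5  acbdacaca$ccacddadddabd  d
    6  acddadddabdacbdacaca$cc  c
    7  adddabdacbdacaca$ccacdd  d
    8  bdacaca$ccacddadddabdac  c
    9  bdacbdacaca$ccacddaddda  a
   10  ca$ccacddadddabdacbdaca  a
   11  caca$ccacddadddabdacbda  a
   12  cacddadddabdacbdacaca$c  c
   13  cbdacaca$ccacddadddabda  a
   14  ccacddadddabdacbdacaca$  $
   15  cddadddabdacbdacaca$cca  a
   16  dabdacbdacaca$ccacddadd  d
   17  dacaca$ccacddadddabdacb  b
   18  dacbdacaca$ccacddadddab  b
   19  dadddabdacbdacaca$ccacd  d
   20  ddabdacbdacaca$ccacddad  d
   21  ddadddabdacbdacaca$ccac  c
   22  dddabdacbdacaca$ccacdda  a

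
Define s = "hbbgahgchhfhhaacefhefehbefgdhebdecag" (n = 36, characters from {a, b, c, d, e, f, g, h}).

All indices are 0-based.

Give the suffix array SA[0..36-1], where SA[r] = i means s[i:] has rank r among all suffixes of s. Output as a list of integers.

[13, 14, 34, 4, 1, 30, 23, 2, 33, 15, 7, 31, 27, 29, 32, 19, 24, 16, 21, 20, 25, 17, 10, 35, 3, 6, 26, 12, 0, 22, 28, 18, 9, 5, 11, 8]

sorted suffixes:
  #0 SA[0]=13  'aacefhefehbefgdhebdecag'
  #1 SA[1]=14  'acefhefehbefgdhebdecag'
  #2 SA[2]=34  'ag'
  #3 SA[3]=4  'ahgchhfhhaacefhefehbefgdhebdecag'
  #4 SA[4]=1  'bbgahgchhfhhaacefhefehbefgdhebdecag'
  #5 SA[5]=30  'bdecag'
  #6 SA[6]=23  'befgdhebdecag'
  #7 SA[7]=2  'bgahgchhfhhaacefhefehbefgdhebdecag'
  #8 SA[8]=33  'cag'
  #9 SA[9]=15  'cefhefehbefgdhebdecag'
  #10 SA[10]=7  'chhfhhaacefhefehbefgdhebdecag'
  #11 SA[11]=31  'decag'
  #12 SA[12]=27  'dhebdecag'
  #13 SA[13]=29  'ebdecag'
  #14 SA[14]=32  'ecag'
  #15 SA[15]=19  'efehbefgdhebdecag'
  #16 SA[16]=24  'efgdhebdecag'
  #17 SA[17]=16  'efhefehbefgdhebdecag'
  #18 SA[18]=21  'ehbefgdhebdecag'
  #19 SA[19]=20  'fehbefgdhebdecag'
  #20 SA[20]=25  'fgdhebdecag'
  #21 SA[21]=17  'fhefehbefgdhebdecag'
  #22 SA[22]=10  'fhhaacefhefehbefgdhebdecag'
  #23 SA[23]=35  'g'
  #24 SA[24]=3  'gahgchhfhhaacefhefehbefgdhebdecag'
  #25 SA[25]=6  'gchhfhhaacefhefehbefgdhebdecag'
  #26 SA[26]=26  'gdhebdecag'
  #27 SA[27]=12  'haacefhefehbefgdhebdecag'
  #28 SA[28]=0  'hbbgahgchhfhhaacefhefehbefgdhebdecag'
  #29 SA[29]=22  'hbefgdhebdecag'
  #30 SA[30]=28  'hebdecag'
  #31 SA[31]=18  'hefehbefgdhebdecag'
  #32 SA[32]=9  'hfhhaacefhefehbefgdhebdecag'
  #33 SA[33]=5  'hgchhfhhaacefhefehbefgdhebdecag'
  #34 SA[34]=11  'hhaacefhefehbefgdhebdecag'
  #35 SA[35]=8  'hhfhhaacefhefehbefgdhebdecag'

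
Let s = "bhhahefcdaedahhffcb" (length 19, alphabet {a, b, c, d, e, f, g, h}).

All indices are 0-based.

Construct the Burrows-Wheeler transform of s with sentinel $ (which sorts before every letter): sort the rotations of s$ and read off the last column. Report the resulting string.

bdhdc$ffceahfehhahba

rank  rotation              last
    0  $bhhahefcdaedahhffcb  b
    1  aedahhffcb$bhhahefcd  d
    2  ahefcdaedahhffcb$bhh  h
    3  ahhffcb$bhhahefcdaed  d
    4  b$bhhahefcdaedahhffc  c
    5  bhhahefcdaedahhffcb$  $
    6  cb$bhhahefcdaedahhff  f
    7  cdaedahhffcb$bhhahef  f
    8  daedahhffcb$bhhahefc  c
    9  dahhffcb$bhhahefcdae  e
   10  edahhffcb$bhhahefcda  a
   11  efcdaedahhffcb$bhhah  h
   12  fcb$bhhahefcdaedahhf  f
   13  fcdaedahhffcb$bhhahe  e
   14  ffcb$bhhahefcdaedahh  h
   15  hahefcdaedahhffcb$bh  h
   16  hefcdaedahhffcb$bhha  a
   17  hffcb$bhhahefcdaedah  h
   18  hhahefcdaedahhffcb$b  b
   19  hhffcb$bhhahefcdaeda  a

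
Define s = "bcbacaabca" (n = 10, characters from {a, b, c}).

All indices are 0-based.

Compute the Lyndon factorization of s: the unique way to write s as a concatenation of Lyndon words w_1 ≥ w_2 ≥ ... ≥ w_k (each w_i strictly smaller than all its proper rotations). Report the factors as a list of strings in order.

["bc", "b", "ac", "aabc", "a"]

emit factor 1: 'bc' (i=0, period=2)
emit factor 2: 'b' (i=2, period=1)
emit factor 3: 'ac' (i=3, period=2)
emit factor 4: 'aabc' (i=5, period=4)
emit factor 5: 'a' (i=9, period=1)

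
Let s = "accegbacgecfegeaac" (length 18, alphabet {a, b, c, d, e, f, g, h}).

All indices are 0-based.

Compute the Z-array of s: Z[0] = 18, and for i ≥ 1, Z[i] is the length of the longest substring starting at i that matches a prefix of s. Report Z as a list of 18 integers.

Z[0]=18
i=1: fresh scan; Z[1]=0
i=2: fresh scan; Z[2]=0
i=3: fresh scan; Z[3]=0
i=4: fresh scan; Z[4]=0
i=5: fresh scan; Z[5]=0
i=6: fresh scan; Z[6]=2 scan→box=[6,8)
i=7: min(r-i=1, Z[1]=0)=0; Z[7]=0
i=8: fresh scan; Z[8]=0
i=9: fresh scan; Z[9]=0
i=10: fresh scan; Z[10]=0
i=11: fresh scan; Z[11]=0
i=12: fresh scan; Z[12]=0
i=13: fresh scan; Z[13]=0
i=14: fresh scan; Z[14]=0
i=15: fresh scan; Z[15]=1 scan→box=[15,16)
i=16: fresh scan; Z[16]=2 scan→box=[16,18)
i=17: min(r-i=1, Z[1]=0)=0; Z[17]=0

[18, 0, 0, 0, 0, 0, 2, 0, 0, 0, 0, 0, 0, 0, 0, 1, 2, 0]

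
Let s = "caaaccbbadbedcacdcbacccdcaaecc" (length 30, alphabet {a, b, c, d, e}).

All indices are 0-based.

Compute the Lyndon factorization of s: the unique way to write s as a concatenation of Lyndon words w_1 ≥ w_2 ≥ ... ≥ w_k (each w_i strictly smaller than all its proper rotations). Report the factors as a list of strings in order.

["c", "aaaccbbadbedcacdcbacccdcaaecc"]

emit factor 1: 'c' (i=0, period=1)
emit factor 2: 'aaaccbbadbedcacdcbacccdcaaecc' (i=1, period=29)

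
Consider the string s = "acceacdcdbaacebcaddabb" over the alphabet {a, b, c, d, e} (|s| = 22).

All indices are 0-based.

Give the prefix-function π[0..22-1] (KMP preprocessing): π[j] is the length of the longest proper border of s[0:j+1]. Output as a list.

π[0] = 0
j=1 s[j]='c': π[1]=0 (border '')
j=2 s[j]='c': π[2]=0 (border '')
j=3 s[j]='e': π[3]=0 (border '')
j=4 s[j]='a': π[4]=1 (border 'a')
j=5 s[j]='c': π[5]=2 (border 'ac')
j=6 s[j]='d': k: 2→0; π[6]=0 (border '')
j=7 s[j]='c': π[7]=0 (border '')
j=8 s[j]='d': π[8]=0 (border '')
j=9 s[j]='b': π[9]=0 (border '')
j=10 s[j]='a': π[10]=1 (border 'a')
j=11 s[j]='a': k: 1→0; π[11]=1 (border 'a')
j=12 s[j]='c': π[12]=2 (border 'ac')
j=13 s[j]='e': k: 2→0; π[13]=0 (border '')
j=14 s[j]='b': π[14]=0 (border '')
j=15 s[j]='c': π[15]=0 (border '')
j=16 s[j]='a': π[16]=1 (border 'a')
j=17 s[j]='d': k: 1→0; π[17]=0 (border '')
j=18 s[j]='d': π[18]=0 (border '')
j=19 s[j]='a': π[19]=1 (border 'a')
j=20 s[j]='b': k: 1→0; π[20]=0 (border '')
j=21 s[j]='b': π[21]=0 (border '')

[0, 0, 0, 0, 1, 2, 0, 0, 0, 0, 1, 1, 2, 0, 0, 0, 1, 0, 0, 1, 0, 0]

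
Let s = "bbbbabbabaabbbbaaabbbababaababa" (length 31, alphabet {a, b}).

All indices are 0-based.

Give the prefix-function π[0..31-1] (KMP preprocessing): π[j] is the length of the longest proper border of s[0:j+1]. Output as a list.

π[0] = 0
j=1 s[j]='b': π[1]=1 (border 'b')
j=2 s[j]='b': π[2]=2 (border 'bb')
j=3 s[j]='b': π[3]=3 (border 'bbb')
j=4 s[j]='a': k: 3→2→1→0; π[4]=0 (border '')
j=5 s[j]='b': π[5]=1 (border 'b')
j=6 s[j]='b': π[6]=2 (border 'bb')
j=7 s[j]='a': k: 2→1→0; π[7]=0 (border '')
j=8 s[j]='b': π[8]=1 (border 'b')
j=9 s[j]='a': k: 1→0; π[9]=0 (border '')
j=10 s[j]='a': π[10]=0 (border '')
j=11 s[j]='b': π[11]=1 (border 'b')
j=12 s[j]='b': π[12]=2 (border 'bb')
j=13 s[j]='b': π[13]=3 (border 'bbb')
j=14 s[j]='b': π[14]=4 (border 'bbbb')
j=15 s[j]='a': π[15]=5 (border 'bbbba')
j=16 s[j]='a': k: 5→0; π[16]=0 (border '')
j=17 s[j]='a': π[17]=0 (border '')
j=18 s[j]='b': π[18]=1 (border 'b')
j=19 s[j]='b': π[19]=2 (border 'bb')
j=20 s[j]='b': π[20]=3 (border 'bbb')
j=21 s[j]='a': k: 3→2→1→0; π[21]=0 (border '')
j=22 s[j]='b': π[22]=1 (border 'b')
j=23 s[j]='a': k: 1→0; π[23]=0 (border '')
j=24 s[j]='b': π[24]=1 (border 'b')
j=25 s[j]='a': k: 1→0; π[25]=0 (border '')
j=26 s[j]='a': π[26]=0 (border '')
j=27 s[j]='b': π[27]=1 (border 'b')
j=28 s[j]='a': k: 1→0; π[28]=0 (border '')
j=29 s[j]='b': π[29]=1 (border 'b')
j=30 s[j]='a': k: 1→0; π[30]=0 (border '')

[0, 1, 2, 3, 0, 1, 2, 0, 1, 0, 0, 1, 2, 3, 4, 5, 0, 0, 1, 2, 3, 0, 1, 0, 1, 0, 0, 1, 0, 1, 0]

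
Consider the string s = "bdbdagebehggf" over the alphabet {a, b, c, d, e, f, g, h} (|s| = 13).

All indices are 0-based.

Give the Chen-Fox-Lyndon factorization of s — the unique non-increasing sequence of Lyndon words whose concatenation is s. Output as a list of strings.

["bd", "bd", "agebehggf"]

emit factor 1: 'bd' (i=0, period=2)
emit factor 2: 'bd' (i=2, period=2)
emit factor 3: 'agebehggf' (i=4, period=9)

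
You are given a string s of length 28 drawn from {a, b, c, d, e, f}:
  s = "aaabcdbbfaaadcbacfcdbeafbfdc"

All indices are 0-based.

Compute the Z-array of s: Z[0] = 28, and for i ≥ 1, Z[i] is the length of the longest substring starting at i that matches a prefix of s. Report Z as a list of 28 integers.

Z[0]=28
i=1: i≥r, start 0; Z[1]=2 scan→box=[1,3)
i=2: min(r-i=1, Z[1]=2)=1; Z[2]=1
i=3: i≥r, start 0; Z[3]=0
i=4: i≥r, start 0; Z[4]=0
i=5: i≥r, start 0; Z[5]=0
i=6: i≥r, start 0; Z[6]=0
i=7: i≥r, start 0; Z[7]=0
i=8: i≥r, start 0; Z[8]=0
i=9: i≥r, start 0; Z[9]=3 scan→box=[9,12)
i=10: min(r-i=2, Z[1]=2)=2; Z[10]=2
i=11: min(r-i=1, Z[2]=1)=1; Z[11]=1
i=12: i≥r, start 0; Z[12]=0
i=13: i≥r, start 0; Z[13]=0
i=14: i≥r, start 0; Z[14]=0
i=15: i≥r, start 0; Z[15]=1 scan→box=[15,16)
i=16: i≥r, start 0; Z[16]=0
i=17: i≥r, start 0; Z[17]=0
i=18: i≥r, start 0; Z[18]=0
i=19: i≥r, start 0; Z[19]=0
i=20: i≥r, start 0; Z[20]=0
i=21: i≥r, start 0; Z[21]=0
i=22: i≥r, start 0; Z[22]=1 scan→box=[22,23)
i=23: i≥r, start 0; Z[23]=0
i=24: i≥r, start 0; Z[24]=0
i=25: i≥r, start 0; Z[25]=0
i=26: i≥r, start 0; Z[26]=0
i=27: i≥r, start 0; Z[27]=0

[28, 2, 1, 0, 0, 0, 0, 0, 0, 3, 2, 1, 0, 0, 0, 1, 0, 0, 0, 0, 0, 0, 1, 0, 0, 0, 0, 0]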